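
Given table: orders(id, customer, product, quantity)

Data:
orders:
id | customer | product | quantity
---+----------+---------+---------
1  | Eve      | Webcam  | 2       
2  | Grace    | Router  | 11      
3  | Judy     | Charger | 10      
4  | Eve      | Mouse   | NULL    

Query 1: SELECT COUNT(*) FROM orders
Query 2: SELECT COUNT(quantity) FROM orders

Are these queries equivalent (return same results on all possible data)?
No, not equivalent

Query 1 returns: [(4,)]
Query 2 returns: [(3,)]

Reason: COUNT(*) includes NULLs, COUNT(column) excludes them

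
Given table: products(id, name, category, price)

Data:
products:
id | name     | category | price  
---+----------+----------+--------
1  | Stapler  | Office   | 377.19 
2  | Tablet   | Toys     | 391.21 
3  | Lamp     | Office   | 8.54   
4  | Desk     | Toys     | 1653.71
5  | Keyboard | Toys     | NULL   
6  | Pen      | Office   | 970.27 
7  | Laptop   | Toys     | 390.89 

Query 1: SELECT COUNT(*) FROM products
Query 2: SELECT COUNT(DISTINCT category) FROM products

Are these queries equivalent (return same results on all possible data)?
No, not equivalent

Query 1 returns: [(7,)]
Query 2 returns: [(2,)]

Reason: COUNT(*) counts rows, COUNT(DISTINCT category) counts unique categorys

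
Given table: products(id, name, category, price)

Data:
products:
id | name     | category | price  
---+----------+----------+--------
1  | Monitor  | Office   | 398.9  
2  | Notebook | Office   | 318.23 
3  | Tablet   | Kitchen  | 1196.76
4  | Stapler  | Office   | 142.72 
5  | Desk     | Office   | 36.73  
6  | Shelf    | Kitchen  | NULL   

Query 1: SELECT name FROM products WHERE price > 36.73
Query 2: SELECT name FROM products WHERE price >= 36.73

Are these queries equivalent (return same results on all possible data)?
No, not equivalent

Query 1 returns: [('Monitor',), ('Notebook',), ('Tablet',), ('Stapler',)]
Query 2 returns: [('Monitor',), ('Notebook',), ('Tablet',), ('Stapler',), ('Desk',)]

Reason: > vs >= gives different results when price = 36.73 exists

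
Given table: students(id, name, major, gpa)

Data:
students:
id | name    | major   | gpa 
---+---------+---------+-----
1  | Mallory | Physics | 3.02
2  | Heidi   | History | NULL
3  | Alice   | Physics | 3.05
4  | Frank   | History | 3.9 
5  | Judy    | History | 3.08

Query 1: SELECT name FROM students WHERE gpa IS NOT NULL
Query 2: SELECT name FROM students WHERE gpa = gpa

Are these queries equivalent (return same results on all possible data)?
Yes, equivalent

Both queries return: [('Alice',), ('Frank',), ('Judy',), ('Mallory',)]

Reason: IS NOT NULL vs self-equality (both exclude NULLs)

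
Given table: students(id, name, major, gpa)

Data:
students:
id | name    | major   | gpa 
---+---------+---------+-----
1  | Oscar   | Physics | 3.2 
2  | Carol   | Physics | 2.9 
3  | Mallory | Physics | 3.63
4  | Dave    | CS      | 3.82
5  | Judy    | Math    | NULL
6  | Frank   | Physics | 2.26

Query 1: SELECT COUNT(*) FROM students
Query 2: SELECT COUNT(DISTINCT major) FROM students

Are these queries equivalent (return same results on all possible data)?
No, not equivalent

Query 1 returns: [(6,)]
Query 2 returns: [(3,)]

Reason: COUNT(*) counts rows, COUNT(DISTINCT major) counts unique majors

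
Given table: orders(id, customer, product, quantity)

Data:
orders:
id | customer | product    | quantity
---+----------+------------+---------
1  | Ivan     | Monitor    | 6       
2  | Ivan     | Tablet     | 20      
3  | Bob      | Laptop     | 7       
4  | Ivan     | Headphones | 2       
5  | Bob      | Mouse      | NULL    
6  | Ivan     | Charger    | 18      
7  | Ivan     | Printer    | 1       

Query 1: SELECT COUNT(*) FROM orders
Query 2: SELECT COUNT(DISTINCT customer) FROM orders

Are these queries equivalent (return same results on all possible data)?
No, not equivalent

Query 1 returns: [(7,)]
Query 2 returns: [(2,)]

Reason: COUNT(*) counts rows, COUNT(DISTINCT customer) counts unique customers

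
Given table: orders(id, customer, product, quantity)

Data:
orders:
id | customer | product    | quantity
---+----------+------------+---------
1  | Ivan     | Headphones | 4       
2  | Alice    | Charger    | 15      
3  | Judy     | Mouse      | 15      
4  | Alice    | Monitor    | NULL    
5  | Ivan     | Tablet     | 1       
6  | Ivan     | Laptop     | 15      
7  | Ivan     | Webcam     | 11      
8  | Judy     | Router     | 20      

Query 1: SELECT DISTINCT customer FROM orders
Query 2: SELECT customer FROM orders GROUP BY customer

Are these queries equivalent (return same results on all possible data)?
Yes, equivalent

Both queries return: [('Alice',), ('Ivan',), ('Judy',)]

Reason: Both get unique customers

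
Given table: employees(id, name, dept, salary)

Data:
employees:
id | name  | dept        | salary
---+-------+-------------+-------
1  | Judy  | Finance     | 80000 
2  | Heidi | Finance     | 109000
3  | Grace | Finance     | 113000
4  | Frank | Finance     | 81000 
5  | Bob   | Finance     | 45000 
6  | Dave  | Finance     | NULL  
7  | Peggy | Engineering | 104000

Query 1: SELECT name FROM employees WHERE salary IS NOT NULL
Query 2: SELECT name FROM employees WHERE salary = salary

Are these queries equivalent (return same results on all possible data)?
Yes, equivalent

Both queries return: [('Bob',), ('Frank',), ('Grace',), ('Heidi',), ('Judy',), ('Peggy',)]

Reason: IS NOT NULL vs self-equality (both exclude NULLs)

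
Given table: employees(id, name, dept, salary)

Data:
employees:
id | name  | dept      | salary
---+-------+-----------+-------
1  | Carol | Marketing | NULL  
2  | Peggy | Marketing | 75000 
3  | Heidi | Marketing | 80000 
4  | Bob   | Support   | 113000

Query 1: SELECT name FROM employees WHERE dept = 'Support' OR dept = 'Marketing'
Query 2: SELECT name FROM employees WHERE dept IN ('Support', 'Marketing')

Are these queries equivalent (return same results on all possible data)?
Yes, equivalent

Both queries return: [('Bob',), ('Carol',), ('Heidi',), ('Peggy',)]

Reason: OR vs IN are equivalent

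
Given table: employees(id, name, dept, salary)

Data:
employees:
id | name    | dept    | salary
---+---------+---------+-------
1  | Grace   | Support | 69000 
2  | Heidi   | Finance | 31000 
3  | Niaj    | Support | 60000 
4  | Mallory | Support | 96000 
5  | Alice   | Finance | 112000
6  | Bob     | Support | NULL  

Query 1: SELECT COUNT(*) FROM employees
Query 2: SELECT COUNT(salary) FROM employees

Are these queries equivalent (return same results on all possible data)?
No, not equivalent

Query 1 returns: [(6,)]
Query 2 returns: [(5,)]

Reason: COUNT(*) includes NULLs, COUNT(column) excludes them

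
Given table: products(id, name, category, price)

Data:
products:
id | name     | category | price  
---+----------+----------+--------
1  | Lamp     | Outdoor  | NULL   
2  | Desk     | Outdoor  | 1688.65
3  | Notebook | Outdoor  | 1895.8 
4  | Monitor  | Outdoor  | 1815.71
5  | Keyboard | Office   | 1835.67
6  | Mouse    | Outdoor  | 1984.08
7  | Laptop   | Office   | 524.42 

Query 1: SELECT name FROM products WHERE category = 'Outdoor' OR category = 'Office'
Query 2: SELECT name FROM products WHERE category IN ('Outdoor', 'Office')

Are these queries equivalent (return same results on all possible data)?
Yes, equivalent

Both queries return: [('Desk',), ('Keyboard',), ('Lamp',), ('Laptop',), ('Monitor',), ('Mouse',), ('Notebook',)]

Reason: OR vs IN are equivalent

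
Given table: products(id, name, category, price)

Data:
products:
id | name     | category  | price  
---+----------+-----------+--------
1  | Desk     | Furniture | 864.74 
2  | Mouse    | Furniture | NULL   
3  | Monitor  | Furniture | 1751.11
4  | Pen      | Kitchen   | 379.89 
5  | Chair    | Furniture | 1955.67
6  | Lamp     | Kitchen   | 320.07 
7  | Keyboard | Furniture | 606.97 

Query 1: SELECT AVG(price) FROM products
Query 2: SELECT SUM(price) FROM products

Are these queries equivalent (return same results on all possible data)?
No, not equivalent

Query 1 returns: [(979.7416666666667,)]
Query 2 returns: [(5878.45,)]

Reason: AVG vs SUM give different aggregate values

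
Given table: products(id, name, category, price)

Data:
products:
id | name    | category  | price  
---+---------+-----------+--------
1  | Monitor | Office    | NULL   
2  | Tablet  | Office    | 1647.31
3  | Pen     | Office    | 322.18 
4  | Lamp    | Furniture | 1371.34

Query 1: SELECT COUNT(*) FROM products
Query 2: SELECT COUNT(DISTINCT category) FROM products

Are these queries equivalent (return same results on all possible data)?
No, not equivalent

Query 1 returns: [(4,)]
Query 2 returns: [(2,)]

Reason: COUNT(*) counts rows, COUNT(DISTINCT category) counts unique categorys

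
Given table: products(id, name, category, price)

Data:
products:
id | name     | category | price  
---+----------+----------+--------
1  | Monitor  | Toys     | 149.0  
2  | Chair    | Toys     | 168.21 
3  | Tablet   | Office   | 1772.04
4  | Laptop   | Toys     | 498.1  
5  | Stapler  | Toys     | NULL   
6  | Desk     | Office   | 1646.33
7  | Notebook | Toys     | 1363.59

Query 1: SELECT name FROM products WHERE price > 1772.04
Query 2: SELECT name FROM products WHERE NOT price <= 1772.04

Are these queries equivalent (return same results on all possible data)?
Yes, equivalent

Both queries return: []

Reason: Both filter price > 1772.04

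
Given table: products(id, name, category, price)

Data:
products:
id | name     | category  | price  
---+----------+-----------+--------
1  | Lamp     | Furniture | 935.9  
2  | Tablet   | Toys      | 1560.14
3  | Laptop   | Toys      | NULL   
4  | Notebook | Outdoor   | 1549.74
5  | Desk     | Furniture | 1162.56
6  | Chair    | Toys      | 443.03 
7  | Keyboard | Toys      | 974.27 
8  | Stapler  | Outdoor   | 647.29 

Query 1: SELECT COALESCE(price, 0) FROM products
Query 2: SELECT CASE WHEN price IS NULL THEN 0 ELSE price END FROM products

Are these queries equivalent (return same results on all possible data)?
Yes, equivalent

Both queries return: [(0,), (443.03,), (647.29,), (935.9,), (974.27,), (1162.56,), (1549.74,), (1560.14,)]

Reason: COALESCE vs CASE for NULL handling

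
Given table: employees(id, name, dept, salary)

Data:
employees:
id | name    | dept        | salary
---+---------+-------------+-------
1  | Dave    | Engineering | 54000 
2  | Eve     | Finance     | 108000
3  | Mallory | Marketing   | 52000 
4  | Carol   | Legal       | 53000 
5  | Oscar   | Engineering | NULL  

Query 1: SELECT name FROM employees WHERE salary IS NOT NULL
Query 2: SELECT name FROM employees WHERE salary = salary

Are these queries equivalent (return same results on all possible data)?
Yes, equivalent

Both queries return: [('Carol',), ('Dave',), ('Eve',), ('Mallory',)]

Reason: IS NOT NULL vs self-equality (both exclude NULLs)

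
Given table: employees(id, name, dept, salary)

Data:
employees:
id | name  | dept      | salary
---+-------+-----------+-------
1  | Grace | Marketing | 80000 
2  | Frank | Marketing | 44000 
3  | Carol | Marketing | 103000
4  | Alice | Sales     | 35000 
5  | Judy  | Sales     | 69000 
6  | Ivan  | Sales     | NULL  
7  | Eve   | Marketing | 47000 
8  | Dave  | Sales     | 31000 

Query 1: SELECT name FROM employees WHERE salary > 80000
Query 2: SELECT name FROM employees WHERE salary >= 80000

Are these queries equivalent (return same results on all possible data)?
No, not equivalent

Query 1 returns: [('Carol',)]
Query 2 returns: [('Grace',), ('Carol',)]

Reason: > vs >= gives different results when salary = 80000 exists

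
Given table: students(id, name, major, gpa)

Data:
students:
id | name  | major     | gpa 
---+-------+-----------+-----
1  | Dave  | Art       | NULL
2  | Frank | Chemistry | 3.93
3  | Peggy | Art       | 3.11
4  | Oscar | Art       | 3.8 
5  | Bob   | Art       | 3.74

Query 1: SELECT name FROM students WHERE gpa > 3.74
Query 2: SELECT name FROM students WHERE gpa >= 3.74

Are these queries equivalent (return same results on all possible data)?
No, not equivalent

Query 1 returns: [('Frank',), ('Oscar',)]
Query 2 returns: [('Frank',), ('Oscar',), ('Bob',)]

Reason: > vs >= gives different results when gpa = 3.74 exists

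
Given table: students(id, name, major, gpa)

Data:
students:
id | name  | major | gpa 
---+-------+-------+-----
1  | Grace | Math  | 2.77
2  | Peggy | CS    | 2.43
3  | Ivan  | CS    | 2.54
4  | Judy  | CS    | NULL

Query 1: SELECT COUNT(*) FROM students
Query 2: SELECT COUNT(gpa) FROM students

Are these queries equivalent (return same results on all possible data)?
No, not equivalent

Query 1 returns: [(4,)]
Query 2 returns: [(3,)]

Reason: COUNT(*) includes NULLs, COUNT(column) excludes them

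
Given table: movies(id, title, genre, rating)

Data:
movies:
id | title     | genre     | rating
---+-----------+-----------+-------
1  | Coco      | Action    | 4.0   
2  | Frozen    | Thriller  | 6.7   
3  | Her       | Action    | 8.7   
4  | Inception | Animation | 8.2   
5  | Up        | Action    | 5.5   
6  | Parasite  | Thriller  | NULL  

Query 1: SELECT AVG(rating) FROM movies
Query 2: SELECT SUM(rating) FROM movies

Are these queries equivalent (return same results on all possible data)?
No, not equivalent

Query 1 returns: [(6.62,)]
Query 2 returns: [(33.1,)]

Reason: AVG vs SUM give different aggregate values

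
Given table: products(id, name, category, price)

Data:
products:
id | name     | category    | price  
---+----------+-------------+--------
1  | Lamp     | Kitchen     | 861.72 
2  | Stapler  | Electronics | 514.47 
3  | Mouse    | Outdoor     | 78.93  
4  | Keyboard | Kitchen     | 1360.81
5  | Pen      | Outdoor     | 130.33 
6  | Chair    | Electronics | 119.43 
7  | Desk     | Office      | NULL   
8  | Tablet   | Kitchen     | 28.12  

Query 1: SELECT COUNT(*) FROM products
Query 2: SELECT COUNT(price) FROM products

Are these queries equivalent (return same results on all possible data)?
No, not equivalent

Query 1 returns: [(8,)]
Query 2 returns: [(7,)]

Reason: COUNT(*) includes NULLs, COUNT(column) excludes them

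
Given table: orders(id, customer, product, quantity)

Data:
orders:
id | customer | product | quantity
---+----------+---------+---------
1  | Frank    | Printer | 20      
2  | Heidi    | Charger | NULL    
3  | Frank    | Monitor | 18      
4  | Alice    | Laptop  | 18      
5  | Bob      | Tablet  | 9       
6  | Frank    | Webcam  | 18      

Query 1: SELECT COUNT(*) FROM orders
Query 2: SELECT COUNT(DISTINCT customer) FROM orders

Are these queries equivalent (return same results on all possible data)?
No, not equivalent

Query 1 returns: [(6,)]
Query 2 returns: [(4,)]

Reason: COUNT(*) counts rows, COUNT(DISTINCT customer) counts unique customers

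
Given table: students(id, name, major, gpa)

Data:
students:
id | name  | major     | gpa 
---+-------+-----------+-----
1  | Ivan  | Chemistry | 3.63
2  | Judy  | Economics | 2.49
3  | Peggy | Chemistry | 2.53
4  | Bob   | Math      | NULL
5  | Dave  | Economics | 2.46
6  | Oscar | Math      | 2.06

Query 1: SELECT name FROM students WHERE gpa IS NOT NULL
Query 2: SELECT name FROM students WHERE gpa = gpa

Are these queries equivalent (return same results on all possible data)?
Yes, equivalent

Both queries return: [('Dave',), ('Ivan',), ('Judy',), ('Oscar',), ('Peggy',)]

Reason: IS NOT NULL vs self-equality (both exclude NULLs)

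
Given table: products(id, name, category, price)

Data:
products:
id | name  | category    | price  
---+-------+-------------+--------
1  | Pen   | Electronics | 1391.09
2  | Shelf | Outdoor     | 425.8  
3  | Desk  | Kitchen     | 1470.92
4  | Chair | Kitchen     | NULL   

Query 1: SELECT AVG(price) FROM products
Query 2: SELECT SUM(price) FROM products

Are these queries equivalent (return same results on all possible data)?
No, not equivalent

Query 1 returns: [(1095.9366666666667,)]
Query 2 returns: [(3287.81,)]

Reason: AVG vs SUM give different aggregate values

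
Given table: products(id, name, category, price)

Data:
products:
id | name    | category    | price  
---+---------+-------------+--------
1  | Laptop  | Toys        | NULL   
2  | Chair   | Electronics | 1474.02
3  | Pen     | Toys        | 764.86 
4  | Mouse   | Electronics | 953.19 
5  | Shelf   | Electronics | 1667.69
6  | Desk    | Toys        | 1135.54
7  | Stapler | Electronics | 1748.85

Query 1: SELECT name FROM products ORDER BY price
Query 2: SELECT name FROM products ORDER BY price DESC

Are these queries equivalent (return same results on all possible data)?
No, not equivalent

Query 1 returns: [('Laptop',), ('Pen',), ('Mouse',), ('Desk',), ('Chair',), ('Shelf',), ('Stapler',)]
Query 2 returns: [('Stapler',), ('Shelf',), ('Chair',), ('Desk',), ('Mouse',), ('Pen',), ('Laptop',)]

Reason: ASC vs DESC gives opposite ordering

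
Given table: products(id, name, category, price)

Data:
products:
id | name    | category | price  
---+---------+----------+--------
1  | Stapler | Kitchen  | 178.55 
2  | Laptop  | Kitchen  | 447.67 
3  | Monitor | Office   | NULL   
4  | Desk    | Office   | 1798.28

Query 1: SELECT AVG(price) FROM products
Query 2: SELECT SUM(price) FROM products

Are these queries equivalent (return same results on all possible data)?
No, not equivalent

Query 1 returns: [(808.1666666666666,)]
Query 2 returns: [(2424.5,)]

Reason: AVG vs SUM give different aggregate values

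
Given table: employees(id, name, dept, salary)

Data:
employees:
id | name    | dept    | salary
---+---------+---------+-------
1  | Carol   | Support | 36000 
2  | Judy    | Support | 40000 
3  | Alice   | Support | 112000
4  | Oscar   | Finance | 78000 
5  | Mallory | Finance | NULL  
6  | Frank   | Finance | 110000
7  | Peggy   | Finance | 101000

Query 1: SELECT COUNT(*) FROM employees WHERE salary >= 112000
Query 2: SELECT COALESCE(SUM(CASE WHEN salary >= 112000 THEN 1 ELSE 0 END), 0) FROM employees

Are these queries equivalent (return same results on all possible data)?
Yes, equivalent

Both queries return: [(1,)]

Reason: COUNT with WHERE vs conditional SUM (COALESCE handles empty-table NULL)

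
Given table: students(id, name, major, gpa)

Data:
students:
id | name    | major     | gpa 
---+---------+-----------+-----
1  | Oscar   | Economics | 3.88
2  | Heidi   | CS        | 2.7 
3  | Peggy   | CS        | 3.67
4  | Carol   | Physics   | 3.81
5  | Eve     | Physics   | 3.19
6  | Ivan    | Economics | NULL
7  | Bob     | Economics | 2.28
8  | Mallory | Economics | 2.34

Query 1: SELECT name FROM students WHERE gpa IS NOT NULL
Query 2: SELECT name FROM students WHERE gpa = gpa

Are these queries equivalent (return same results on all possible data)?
Yes, equivalent

Both queries return: [('Bob',), ('Carol',), ('Eve',), ('Heidi',), ('Mallory',), ('Oscar',), ('Peggy',)]

Reason: IS NOT NULL vs self-equality (both exclude NULLs)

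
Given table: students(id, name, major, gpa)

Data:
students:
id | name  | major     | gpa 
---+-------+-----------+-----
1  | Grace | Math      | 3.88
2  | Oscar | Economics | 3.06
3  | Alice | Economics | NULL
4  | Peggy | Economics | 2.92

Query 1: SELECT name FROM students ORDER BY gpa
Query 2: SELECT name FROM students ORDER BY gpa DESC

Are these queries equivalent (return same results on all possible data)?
No, not equivalent

Query 1 returns: [('Alice',), ('Peggy',), ('Oscar',), ('Grace',)]
Query 2 returns: [('Grace',), ('Oscar',), ('Peggy',), ('Alice',)]

Reason: ASC vs DESC gives opposite ordering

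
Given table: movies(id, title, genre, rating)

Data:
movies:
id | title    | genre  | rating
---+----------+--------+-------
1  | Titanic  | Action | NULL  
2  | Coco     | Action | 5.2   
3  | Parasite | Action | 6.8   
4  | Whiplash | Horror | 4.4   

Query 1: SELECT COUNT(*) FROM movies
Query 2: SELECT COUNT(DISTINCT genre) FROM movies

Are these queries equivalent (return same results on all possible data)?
No, not equivalent

Query 1 returns: [(4,)]
Query 2 returns: [(2,)]

Reason: COUNT(*) counts rows, COUNT(DISTINCT genre) counts unique genres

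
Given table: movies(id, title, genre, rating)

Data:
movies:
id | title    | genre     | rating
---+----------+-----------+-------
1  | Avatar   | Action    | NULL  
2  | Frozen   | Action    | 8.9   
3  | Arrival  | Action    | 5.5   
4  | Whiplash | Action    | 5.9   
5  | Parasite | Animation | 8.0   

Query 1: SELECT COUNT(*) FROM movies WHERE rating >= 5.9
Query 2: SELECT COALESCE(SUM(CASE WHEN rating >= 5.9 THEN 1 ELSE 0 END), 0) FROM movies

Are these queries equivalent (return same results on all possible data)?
Yes, equivalent

Both queries return: [(3,)]

Reason: COUNT with WHERE vs conditional SUM (COALESCE handles empty-table NULL)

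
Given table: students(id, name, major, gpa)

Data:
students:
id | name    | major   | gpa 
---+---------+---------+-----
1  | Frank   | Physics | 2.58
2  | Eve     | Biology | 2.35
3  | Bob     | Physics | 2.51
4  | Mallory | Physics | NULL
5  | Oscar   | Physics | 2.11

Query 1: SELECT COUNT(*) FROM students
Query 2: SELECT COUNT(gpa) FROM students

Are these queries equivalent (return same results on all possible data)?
No, not equivalent

Query 1 returns: [(5,)]
Query 2 returns: [(4,)]

Reason: COUNT(*) includes NULLs, COUNT(column) excludes them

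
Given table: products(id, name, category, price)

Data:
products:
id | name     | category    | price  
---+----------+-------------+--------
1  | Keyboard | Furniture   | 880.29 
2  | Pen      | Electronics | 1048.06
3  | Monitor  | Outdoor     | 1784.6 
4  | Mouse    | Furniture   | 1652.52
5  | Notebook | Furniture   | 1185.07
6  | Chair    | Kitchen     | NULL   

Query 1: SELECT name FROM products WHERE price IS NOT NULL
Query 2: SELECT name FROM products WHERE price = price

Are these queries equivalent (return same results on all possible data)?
Yes, equivalent

Both queries return: [('Keyboard',), ('Monitor',), ('Mouse',), ('Notebook',), ('Pen',)]

Reason: IS NOT NULL vs self-equality (both exclude NULLs)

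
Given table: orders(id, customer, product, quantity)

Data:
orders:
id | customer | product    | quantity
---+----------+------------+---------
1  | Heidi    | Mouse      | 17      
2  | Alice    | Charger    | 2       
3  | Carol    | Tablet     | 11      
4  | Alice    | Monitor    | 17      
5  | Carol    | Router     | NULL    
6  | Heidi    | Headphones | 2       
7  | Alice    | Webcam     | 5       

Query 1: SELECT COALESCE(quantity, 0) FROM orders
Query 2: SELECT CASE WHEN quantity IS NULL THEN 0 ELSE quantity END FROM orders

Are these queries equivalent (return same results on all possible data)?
Yes, equivalent

Both queries return: [(0,), (2,), (2,), (5,), (11,), (17,), (17,)]

Reason: COALESCE vs CASE for NULL handling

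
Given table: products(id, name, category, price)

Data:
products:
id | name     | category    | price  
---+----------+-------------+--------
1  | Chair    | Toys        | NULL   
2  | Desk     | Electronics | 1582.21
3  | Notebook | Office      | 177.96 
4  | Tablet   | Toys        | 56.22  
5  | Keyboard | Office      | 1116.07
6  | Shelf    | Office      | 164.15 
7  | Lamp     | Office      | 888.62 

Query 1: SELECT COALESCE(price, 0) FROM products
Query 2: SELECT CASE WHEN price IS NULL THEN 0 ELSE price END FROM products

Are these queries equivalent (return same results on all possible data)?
Yes, equivalent

Both queries return: [(0,), (56.22,), (164.15,), (177.96,), (888.62,), (1116.07,), (1582.21,)]

Reason: COALESCE vs CASE for NULL handling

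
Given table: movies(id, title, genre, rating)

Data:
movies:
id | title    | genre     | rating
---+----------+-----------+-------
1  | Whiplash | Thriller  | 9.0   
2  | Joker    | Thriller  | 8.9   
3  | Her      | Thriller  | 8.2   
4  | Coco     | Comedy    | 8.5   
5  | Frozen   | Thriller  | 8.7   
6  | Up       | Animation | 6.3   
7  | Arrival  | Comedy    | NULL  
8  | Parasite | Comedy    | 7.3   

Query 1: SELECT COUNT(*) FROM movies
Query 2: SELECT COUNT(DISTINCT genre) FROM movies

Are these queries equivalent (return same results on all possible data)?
No, not equivalent

Query 1 returns: [(8,)]
Query 2 returns: [(3,)]

Reason: COUNT(*) counts rows, COUNT(DISTINCT genre) counts unique genres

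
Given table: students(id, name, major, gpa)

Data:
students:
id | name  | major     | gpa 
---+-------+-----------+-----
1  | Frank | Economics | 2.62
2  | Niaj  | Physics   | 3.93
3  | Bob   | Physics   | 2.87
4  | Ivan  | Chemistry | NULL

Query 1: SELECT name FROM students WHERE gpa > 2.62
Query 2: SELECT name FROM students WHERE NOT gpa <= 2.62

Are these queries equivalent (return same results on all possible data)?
Yes, equivalent

Both queries return: [('Bob',), ('Niaj',)]

Reason: Both filter gpa > 2.62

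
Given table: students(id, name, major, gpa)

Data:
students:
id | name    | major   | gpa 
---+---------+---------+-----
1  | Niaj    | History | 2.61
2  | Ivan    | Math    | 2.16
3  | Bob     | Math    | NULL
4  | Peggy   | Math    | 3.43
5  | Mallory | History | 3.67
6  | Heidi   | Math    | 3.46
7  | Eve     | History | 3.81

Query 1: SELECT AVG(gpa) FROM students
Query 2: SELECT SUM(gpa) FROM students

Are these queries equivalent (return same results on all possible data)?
No, not equivalent

Query 1 returns: [(3.19,)]
Query 2 returns: [(19.14,)]

Reason: AVG vs SUM give different aggregate values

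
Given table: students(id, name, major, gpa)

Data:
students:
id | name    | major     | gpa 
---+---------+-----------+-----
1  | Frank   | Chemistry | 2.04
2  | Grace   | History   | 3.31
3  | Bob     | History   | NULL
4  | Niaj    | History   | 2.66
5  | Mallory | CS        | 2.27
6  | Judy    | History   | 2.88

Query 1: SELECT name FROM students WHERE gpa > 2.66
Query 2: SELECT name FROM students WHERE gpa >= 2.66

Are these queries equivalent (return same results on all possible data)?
No, not equivalent

Query 1 returns: [('Grace',), ('Judy',)]
Query 2 returns: [('Grace',), ('Niaj',), ('Judy',)]

Reason: > vs >= gives different results when gpa = 2.66 exists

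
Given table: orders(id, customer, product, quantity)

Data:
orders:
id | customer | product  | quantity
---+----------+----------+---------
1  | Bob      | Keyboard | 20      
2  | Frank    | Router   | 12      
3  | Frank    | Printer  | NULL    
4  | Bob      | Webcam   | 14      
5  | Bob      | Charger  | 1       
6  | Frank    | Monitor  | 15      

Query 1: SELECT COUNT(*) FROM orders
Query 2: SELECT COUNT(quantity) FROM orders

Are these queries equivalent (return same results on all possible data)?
No, not equivalent

Query 1 returns: [(6,)]
Query 2 returns: [(5,)]

Reason: COUNT(*) includes NULLs, COUNT(column) excludes them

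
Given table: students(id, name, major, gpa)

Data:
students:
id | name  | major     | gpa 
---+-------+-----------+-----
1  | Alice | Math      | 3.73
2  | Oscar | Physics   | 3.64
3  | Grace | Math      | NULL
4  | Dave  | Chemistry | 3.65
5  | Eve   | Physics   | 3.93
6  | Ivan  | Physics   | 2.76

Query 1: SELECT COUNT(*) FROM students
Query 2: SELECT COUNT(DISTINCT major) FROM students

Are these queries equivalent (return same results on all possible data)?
No, not equivalent

Query 1 returns: [(6,)]
Query 2 returns: [(3,)]

Reason: COUNT(*) counts rows, COUNT(DISTINCT major) counts unique majors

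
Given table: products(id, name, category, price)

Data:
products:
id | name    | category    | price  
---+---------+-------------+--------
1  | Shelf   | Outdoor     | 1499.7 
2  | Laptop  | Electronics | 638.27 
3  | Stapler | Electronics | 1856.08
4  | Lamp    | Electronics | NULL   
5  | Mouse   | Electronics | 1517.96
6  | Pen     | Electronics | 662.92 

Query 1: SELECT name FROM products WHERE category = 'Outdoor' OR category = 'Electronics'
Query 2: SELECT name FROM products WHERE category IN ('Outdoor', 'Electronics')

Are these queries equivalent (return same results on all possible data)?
Yes, equivalent

Both queries return: [('Lamp',), ('Laptop',), ('Mouse',), ('Pen',), ('Shelf',), ('Stapler',)]

Reason: OR vs IN are equivalent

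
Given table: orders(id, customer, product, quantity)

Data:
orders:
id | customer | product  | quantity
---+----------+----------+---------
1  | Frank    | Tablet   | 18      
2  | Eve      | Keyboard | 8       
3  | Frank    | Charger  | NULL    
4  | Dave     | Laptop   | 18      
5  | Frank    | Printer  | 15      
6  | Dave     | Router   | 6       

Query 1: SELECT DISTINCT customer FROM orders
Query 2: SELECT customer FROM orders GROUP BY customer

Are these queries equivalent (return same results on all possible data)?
Yes, equivalent

Both queries return: [('Dave',), ('Eve',), ('Frank',)]

Reason: Both get unique customers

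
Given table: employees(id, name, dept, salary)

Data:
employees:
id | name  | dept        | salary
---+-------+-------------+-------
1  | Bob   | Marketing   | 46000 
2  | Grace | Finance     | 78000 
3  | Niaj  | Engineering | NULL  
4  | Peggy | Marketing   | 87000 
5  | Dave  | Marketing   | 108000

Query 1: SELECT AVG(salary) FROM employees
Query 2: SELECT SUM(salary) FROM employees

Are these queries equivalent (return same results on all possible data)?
No, not equivalent

Query 1 returns: [(79750.0,)]
Query 2 returns: [(319000,)]

Reason: AVG vs SUM give different aggregate values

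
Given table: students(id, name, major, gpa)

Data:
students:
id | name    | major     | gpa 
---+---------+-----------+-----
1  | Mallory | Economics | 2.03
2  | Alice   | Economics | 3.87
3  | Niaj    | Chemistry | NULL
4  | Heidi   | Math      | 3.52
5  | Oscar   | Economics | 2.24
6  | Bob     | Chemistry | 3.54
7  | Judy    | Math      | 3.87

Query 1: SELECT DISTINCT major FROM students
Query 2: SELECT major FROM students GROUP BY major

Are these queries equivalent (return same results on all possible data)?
Yes, equivalent

Both queries return: [('Chemistry',), ('Economics',), ('Math',)]

Reason: Both get unique majors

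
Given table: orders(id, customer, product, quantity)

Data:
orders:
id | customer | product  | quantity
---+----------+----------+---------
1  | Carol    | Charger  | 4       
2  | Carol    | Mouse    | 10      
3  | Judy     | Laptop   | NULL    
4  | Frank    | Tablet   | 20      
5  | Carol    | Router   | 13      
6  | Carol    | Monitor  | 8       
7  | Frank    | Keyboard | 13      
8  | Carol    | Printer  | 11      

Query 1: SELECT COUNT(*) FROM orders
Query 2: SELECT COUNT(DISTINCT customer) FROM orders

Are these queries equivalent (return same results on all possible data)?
No, not equivalent

Query 1 returns: [(8,)]
Query 2 returns: [(3,)]

Reason: COUNT(*) counts rows, COUNT(DISTINCT customer) counts unique customers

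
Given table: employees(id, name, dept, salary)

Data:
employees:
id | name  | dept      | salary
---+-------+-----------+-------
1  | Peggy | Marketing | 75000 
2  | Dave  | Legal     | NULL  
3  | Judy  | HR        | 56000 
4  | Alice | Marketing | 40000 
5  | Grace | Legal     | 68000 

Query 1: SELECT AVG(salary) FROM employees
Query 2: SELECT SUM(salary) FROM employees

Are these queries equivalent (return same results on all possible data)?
No, not equivalent

Query 1 returns: [(59750.0,)]
Query 2 returns: [(239000,)]

Reason: AVG vs SUM give different aggregate values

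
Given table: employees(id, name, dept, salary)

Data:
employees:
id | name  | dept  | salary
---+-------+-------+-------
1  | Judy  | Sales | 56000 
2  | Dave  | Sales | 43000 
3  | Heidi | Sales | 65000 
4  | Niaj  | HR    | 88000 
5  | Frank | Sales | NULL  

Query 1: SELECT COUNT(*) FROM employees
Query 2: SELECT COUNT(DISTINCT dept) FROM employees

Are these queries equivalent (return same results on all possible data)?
No, not equivalent

Query 1 returns: [(5,)]
Query 2 returns: [(2,)]

Reason: COUNT(*) counts rows, COUNT(DISTINCT dept) counts unique depts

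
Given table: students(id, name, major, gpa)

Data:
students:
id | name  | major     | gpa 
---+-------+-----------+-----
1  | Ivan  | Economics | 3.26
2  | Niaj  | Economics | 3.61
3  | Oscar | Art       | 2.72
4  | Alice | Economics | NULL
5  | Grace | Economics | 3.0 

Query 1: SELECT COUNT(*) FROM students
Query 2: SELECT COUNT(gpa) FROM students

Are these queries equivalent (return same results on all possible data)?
No, not equivalent

Query 1 returns: [(5,)]
Query 2 returns: [(4,)]

Reason: COUNT(*) includes NULLs, COUNT(column) excludes them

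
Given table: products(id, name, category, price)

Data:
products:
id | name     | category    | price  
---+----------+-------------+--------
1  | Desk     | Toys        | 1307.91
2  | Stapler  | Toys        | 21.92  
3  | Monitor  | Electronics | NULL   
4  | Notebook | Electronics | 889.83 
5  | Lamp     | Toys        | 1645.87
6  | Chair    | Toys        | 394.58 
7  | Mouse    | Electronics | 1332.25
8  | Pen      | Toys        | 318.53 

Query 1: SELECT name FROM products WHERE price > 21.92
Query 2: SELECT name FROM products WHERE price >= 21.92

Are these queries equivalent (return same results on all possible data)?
No, not equivalent

Query 1 returns: [('Desk',), ('Notebook',), ('Lamp',), ('Chair',), ('Mouse',), ('Pen',)]
Query 2 returns: [('Desk',), ('Stapler',), ('Notebook',), ('Lamp',), ('Chair',), ('Mouse',), ('Pen',)]

Reason: > vs >= gives different results when price = 21.92 exists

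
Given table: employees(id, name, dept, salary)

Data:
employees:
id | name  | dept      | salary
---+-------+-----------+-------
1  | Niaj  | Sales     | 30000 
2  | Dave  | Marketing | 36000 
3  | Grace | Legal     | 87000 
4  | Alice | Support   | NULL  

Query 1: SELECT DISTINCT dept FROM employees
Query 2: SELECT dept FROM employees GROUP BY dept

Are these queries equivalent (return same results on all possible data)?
Yes, equivalent

Both queries return: [('Legal',), ('Marketing',), ('Sales',), ('Support',)]

Reason: Both get unique depts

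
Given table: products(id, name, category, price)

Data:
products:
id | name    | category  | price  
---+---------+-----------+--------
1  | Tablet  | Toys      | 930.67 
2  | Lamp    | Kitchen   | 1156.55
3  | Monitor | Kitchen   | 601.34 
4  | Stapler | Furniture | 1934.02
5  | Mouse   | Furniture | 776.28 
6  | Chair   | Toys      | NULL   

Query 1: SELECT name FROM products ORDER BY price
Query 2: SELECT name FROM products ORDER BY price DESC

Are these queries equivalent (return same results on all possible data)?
No, not equivalent

Query 1 returns: [('Chair',), ('Monitor',), ('Mouse',), ('Tablet',), ('Lamp',), ('Stapler',)]
Query 2 returns: [('Stapler',), ('Lamp',), ('Tablet',), ('Mouse',), ('Monitor',), ('Chair',)]

Reason: ASC vs DESC gives opposite ordering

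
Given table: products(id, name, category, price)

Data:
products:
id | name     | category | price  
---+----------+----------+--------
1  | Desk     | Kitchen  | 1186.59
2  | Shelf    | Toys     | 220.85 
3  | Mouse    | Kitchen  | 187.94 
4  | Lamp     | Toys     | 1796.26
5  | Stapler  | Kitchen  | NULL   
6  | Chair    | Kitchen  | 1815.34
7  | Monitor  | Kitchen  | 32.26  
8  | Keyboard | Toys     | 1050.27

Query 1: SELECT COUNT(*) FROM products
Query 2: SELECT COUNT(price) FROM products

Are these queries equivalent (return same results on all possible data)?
No, not equivalent

Query 1 returns: [(8,)]
Query 2 returns: [(7,)]

Reason: COUNT(*) includes NULLs, COUNT(column) excludes them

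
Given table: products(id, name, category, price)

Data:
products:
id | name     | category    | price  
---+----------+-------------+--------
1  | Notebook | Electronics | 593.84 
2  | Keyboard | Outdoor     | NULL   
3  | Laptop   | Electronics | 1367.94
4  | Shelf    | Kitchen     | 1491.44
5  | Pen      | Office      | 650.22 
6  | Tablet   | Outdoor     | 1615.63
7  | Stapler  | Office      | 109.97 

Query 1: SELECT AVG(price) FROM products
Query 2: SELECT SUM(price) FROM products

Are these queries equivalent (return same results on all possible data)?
No, not equivalent

Query 1 returns: [(971.5066666666667,)]
Query 2 returns: [(5829.04,)]

Reason: AVG vs SUM give different aggregate values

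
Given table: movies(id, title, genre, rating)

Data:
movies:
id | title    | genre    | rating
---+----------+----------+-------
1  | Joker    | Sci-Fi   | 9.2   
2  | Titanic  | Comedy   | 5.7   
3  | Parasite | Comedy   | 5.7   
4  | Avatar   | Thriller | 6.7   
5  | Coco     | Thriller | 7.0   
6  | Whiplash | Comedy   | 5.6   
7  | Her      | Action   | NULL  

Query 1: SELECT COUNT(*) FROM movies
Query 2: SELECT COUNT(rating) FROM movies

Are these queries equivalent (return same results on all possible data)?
No, not equivalent

Query 1 returns: [(7,)]
Query 2 returns: [(6,)]

Reason: COUNT(*) includes NULLs, COUNT(column) excludes them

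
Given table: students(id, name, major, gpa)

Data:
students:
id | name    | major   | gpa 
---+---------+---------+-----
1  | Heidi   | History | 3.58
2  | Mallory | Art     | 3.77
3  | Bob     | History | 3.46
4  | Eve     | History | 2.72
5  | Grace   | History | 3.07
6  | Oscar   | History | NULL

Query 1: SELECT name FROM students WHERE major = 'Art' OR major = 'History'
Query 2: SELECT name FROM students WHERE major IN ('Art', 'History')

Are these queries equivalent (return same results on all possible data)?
Yes, equivalent

Both queries return: [('Bob',), ('Eve',), ('Grace',), ('Heidi',), ('Mallory',), ('Oscar',)]

Reason: OR vs IN are equivalent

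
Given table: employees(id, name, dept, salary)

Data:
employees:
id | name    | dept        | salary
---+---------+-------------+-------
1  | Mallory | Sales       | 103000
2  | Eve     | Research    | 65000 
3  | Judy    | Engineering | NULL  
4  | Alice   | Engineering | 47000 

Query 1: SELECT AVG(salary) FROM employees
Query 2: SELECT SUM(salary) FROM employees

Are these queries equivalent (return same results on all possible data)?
No, not equivalent

Query 1 returns: [(71666.66666666667,)]
Query 2 returns: [(215000,)]

Reason: AVG vs SUM give different aggregate values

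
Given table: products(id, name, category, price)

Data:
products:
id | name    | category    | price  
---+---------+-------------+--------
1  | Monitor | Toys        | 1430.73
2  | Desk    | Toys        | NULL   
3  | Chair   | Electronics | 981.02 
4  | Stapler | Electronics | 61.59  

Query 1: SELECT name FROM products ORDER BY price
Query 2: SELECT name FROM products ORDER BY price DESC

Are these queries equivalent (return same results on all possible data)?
No, not equivalent

Query 1 returns: [('Desk',), ('Stapler',), ('Chair',), ('Monitor',)]
Query 2 returns: [('Monitor',), ('Chair',), ('Stapler',), ('Desk',)]

Reason: ASC vs DESC gives opposite ordering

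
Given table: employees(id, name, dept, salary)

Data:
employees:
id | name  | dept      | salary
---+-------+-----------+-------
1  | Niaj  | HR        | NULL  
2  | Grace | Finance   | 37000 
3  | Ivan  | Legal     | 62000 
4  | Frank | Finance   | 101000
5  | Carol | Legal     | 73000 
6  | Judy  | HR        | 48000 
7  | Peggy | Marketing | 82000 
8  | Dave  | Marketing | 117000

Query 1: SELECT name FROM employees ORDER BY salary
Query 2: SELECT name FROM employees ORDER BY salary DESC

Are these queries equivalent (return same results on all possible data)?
No, not equivalent

Query 1 returns: [('Niaj',), ('Grace',), ('Judy',), ('Ivan',), ('Carol',), ('Peggy',), ('Frank',), ('Dave',)]
Query 2 returns: [('Dave',), ('Frank',), ('Peggy',), ('Carol',), ('Ivan',), ('Judy',), ('Grace',), ('Niaj',)]

Reason: ASC vs DESC gives opposite ordering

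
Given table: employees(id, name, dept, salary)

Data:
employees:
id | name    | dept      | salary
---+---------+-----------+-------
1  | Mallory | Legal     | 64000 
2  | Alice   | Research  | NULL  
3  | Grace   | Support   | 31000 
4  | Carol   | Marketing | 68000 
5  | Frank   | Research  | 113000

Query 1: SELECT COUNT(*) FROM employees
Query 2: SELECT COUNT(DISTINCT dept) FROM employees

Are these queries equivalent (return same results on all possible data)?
No, not equivalent

Query 1 returns: [(5,)]
Query 2 returns: [(4,)]

Reason: COUNT(*) counts rows, COUNT(DISTINCT dept) counts unique depts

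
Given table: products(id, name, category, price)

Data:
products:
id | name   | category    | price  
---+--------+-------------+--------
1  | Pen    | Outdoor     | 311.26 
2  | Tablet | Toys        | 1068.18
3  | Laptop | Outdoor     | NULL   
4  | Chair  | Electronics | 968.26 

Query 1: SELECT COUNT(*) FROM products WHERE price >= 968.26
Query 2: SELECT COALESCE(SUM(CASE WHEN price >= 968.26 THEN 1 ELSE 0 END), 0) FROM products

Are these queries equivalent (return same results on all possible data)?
Yes, equivalent

Both queries return: [(2,)]

Reason: COUNT with WHERE vs conditional SUM (COALESCE handles empty-table NULL)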